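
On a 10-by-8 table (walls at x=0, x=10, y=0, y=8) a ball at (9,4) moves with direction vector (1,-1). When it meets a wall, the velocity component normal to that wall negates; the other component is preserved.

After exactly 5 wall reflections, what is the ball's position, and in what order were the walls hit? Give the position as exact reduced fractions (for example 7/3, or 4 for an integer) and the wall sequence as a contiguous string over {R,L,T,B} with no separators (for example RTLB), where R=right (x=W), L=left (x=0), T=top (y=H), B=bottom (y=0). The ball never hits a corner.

1. t=1 → R at (10,3); v=(-1,-1)
2. t=3 → B at (7,0); v=(-1,1)
3. t=7 → L at (0,7); v=(1,1)
4. t=1 → T at (1,8); v=(1,-1)
5. t=8 → B at (9,0); v=(1,1)

Final position: (9,0)
Wall sequence: RBLTB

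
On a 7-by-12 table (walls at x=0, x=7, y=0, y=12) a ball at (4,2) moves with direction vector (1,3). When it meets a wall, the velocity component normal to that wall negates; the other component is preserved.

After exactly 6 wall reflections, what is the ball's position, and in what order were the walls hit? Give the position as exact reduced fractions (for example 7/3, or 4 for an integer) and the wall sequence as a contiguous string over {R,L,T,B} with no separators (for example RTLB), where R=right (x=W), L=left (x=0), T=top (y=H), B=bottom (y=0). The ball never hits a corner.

Final position: (16/3,0)
Wall sequence: RTBLTB

1. t=3 → R at (7,11); v=(-1,3)
2. t=1/3 → T at (20/3,12); v=(-1,-3)
3. t=4 → B at (8/3,0); v=(-1,3)
4. t=8/3 → L at (0,8); v=(1,3)
5. t=4/3 → T at (4/3,12); v=(1,-3)
6. t=4 → B at (16/3,0); v=(1,3)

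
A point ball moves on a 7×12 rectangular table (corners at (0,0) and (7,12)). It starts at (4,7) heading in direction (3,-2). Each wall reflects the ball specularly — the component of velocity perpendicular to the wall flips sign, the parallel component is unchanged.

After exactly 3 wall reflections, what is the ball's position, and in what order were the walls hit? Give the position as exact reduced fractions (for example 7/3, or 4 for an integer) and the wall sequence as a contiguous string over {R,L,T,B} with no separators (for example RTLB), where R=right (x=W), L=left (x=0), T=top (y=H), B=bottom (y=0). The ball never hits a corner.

Final position: (1/2,0)
Wall sequence: RLB

1. t=1 → R at (7,5); v=(-3,-2)
2. t=7/3 → L at (0,1/3); v=(3,-2)
3. t=1/6 → B at (1/2,0); v=(3,2)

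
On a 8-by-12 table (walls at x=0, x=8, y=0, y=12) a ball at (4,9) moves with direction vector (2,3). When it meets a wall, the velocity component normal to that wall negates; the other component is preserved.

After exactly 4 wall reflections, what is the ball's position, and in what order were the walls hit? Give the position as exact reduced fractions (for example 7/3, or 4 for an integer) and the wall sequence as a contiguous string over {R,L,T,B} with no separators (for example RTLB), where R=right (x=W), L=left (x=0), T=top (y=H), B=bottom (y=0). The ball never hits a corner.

1. t=1 → T at (6,12); v=(2,-3)
2. t=1 → R at (8,9); v=(-2,-3)
3. t=3 → B at (2,0); v=(-2,3)
4. t=1 → L at (0,3); v=(2,3)

Final position: (0,3)
Wall sequence: TRBL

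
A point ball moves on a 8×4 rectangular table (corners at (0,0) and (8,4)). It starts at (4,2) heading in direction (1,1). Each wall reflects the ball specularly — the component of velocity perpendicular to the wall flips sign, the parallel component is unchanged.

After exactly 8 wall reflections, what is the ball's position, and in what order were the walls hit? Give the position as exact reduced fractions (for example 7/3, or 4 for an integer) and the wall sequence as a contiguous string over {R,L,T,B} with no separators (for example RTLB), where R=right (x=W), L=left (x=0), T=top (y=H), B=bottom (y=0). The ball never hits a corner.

Final position: (8,2)
Wall sequence: TRBTLBTR

1. t=2 → T at (6,4); v=(1,-1)
2. t=2 → R at (8,2); v=(-1,-1)
3. t=2 → B at (6,0); v=(-1,1)
4. t=4 → T at (2,4); v=(-1,-1)
5. t=2 → L at (0,2); v=(1,-1)
6. t=2 → B at (2,0); v=(1,1)
7. t=4 → T at (6,4); v=(1,-1)
8. t=2 → R at (8,2); v=(-1,-1)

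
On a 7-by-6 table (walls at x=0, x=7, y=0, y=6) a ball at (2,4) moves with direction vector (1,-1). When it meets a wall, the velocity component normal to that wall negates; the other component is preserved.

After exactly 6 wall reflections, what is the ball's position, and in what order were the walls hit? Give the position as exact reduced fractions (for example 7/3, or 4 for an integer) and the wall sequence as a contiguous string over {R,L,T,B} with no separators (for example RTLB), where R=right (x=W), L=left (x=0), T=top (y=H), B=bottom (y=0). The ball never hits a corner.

1. t=4 → B at (6,0); v=(1,1)
2. t=1 → R at (7,1); v=(-1,1)
3. t=5 → T at (2,6); v=(-1,-1)
4. t=2 → L at (0,4); v=(1,-1)
5. t=4 → B at (4,0); v=(1,1)
6. t=3 → R at (7,3); v=(-1,1)

Final position: (7,3)
Wall sequence: BRTLBR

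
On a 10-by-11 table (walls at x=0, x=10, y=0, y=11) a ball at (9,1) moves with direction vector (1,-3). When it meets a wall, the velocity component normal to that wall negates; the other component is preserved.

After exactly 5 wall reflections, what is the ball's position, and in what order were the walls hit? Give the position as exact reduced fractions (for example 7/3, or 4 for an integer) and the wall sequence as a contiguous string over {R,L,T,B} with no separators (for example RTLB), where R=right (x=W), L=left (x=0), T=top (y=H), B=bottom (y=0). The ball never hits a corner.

Final position: (0,10)
Wall sequence: BRTBL

1. t=1/3 → B at (28/3,0); v=(1,3)
2. t=2/3 → R at (10,2); v=(-1,3)
3. t=3 → T at (7,11); v=(-1,-3)
4. t=11/3 → B at (10/3,0); v=(-1,3)
5. t=10/3 → L at (0,10); v=(1,3)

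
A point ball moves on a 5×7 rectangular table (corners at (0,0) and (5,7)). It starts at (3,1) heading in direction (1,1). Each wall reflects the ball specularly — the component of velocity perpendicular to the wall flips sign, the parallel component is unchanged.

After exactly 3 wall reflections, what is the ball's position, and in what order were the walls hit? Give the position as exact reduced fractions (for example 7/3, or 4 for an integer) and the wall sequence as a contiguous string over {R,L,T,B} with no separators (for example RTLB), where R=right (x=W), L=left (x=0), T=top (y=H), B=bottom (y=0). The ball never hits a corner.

1. t=2 → R at (5,3); v=(-1,1)
2. t=4 → T at (1,7); v=(-1,-1)
3. t=1 → L at (0,6); v=(1,-1)

Final position: (0,6)
Wall sequence: RTL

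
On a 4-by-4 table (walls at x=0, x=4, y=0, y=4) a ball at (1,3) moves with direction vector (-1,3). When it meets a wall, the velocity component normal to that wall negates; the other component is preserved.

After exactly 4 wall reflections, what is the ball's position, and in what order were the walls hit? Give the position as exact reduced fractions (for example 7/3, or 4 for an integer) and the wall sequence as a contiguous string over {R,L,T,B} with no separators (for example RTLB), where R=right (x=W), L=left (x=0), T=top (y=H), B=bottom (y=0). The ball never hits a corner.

1. t=1/3 → T at (2/3,4); v=(-1,-3)
2. t=2/3 → L at (0,2); v=(1,-3)
3. t=2/3 → B at (2/3,0); v=(1,3)
4. t=4/3 → T at (2,4); v=(1,-3)

Final position: (2,4)
Wall sequence: TLBT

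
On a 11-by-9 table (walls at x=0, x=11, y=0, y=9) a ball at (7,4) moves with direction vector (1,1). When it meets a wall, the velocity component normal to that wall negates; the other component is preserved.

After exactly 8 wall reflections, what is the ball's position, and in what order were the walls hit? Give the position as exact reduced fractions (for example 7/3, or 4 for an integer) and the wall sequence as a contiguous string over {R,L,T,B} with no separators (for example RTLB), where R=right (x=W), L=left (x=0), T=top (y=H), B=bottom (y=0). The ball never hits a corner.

1. t=4 → R at (11,8); v=(-1,1)
2. t=1 → T at (10,9); v=(-1,-1)
3. t=9 → B at (1,0); v=(-1,1)
4. t=1 → L at (0,1); v=(1,1)
5. t=8 → T at (8,9); v=(1,-1)
6. t=3 → R at (11,6); v=(-1,-1)
7. t=6 → B at (5,0); v=(-1,1)
8. t=5 → L at (0,5); v=(1,1)

Final position: (0,5)
Wall sequence: RTBLTRBL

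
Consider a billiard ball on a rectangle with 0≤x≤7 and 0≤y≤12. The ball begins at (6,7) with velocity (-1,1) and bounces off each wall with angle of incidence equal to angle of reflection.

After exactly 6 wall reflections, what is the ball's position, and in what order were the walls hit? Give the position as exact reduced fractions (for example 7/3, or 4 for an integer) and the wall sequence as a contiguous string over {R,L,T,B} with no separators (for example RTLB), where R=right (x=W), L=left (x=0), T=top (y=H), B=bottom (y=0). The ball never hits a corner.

1. t=5 → T at (1,12); v=(-1,-1)
2. t=1 → L at (0,11); v=(1,-1)
3. t=7 → R at (7,4); v=(-1,-1)
4. t=4 → B at (3,0); v=(-1,1)
5. t=3 → L at (0,3); v=(1,1)
6. t=7 → R at (7,10); v=(-1,1)

Final position: (7,10)
Wall sequence: TLRBLR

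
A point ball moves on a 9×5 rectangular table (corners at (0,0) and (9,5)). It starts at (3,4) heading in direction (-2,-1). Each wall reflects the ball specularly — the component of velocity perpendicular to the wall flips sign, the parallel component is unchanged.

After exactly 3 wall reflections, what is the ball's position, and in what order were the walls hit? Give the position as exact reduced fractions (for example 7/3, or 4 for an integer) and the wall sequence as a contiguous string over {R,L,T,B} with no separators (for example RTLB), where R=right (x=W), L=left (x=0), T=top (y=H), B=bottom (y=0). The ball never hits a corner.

1. t=3/2 → L at (0,5/2); v=(2,-1)
2. t=5/2 → B at (5,0); v=(2,1)
3. t=2 → R at (9,2); v=(-2,1)

Final position: (9,2)
Wall sequence: LBR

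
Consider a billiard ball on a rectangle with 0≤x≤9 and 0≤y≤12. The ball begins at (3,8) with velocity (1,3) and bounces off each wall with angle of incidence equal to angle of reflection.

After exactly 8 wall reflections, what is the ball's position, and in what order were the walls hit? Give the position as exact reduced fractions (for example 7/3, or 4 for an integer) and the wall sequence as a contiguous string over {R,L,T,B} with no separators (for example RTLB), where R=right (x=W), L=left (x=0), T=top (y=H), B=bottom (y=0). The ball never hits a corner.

Final position: (19/3,0)
Wall sequence: TBRTBLTB

1. t=4/3 → T at (13/3,12); v=(1,-3)
2. t=4 → B at (25/3,0); v=(1,3)
3. t=2/3 → R at (9,2); v=(-1,3)
4. t=10/3 → T at (17/3,12); v=(-1,-3)
5. t=4 → B at (5/3,0); v=(-1,3)
6. t=5/3 → L at (0,5); v=(1,3)
7. t=7/3 → T at (7/3,12); v=(1,-3)
8. t=4 → B at (19/3,0); v=(1,3)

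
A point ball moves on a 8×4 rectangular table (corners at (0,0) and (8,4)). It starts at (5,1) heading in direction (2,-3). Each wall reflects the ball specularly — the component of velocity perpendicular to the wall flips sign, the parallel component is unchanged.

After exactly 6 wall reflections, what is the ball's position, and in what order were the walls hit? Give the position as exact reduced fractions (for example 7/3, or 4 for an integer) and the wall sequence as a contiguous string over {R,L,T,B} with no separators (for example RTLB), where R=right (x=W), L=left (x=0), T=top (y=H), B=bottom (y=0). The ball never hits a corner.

1. t=1/3 → B at (17/3,0); v=(2,3)
2. t=7/6 → R at (8,7/2); v=(-2,3)
3. t=1/6 → T at (23/3,4); v=(-2,-3)
4. t=4/3 → B at (5,0); v=(-2,3)
5. t=4/3 → T at (7/3,4); v=(-2,-3)
6. t=7/6 → L at (0,1/2); v=(2,-3)

Final position: (0,1/2)
Wall sequence: BRTBTL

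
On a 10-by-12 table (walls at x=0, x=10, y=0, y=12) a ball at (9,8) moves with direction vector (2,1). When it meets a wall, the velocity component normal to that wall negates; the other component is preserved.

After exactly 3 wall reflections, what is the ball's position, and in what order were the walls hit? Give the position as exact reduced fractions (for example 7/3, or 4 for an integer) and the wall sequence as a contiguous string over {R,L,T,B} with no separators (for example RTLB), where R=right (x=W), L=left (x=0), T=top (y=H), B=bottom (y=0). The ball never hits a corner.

1. t=1/2 → R at (10,17/2); v=(-2,1)
2. t=7/2 → T at (3,12); v=(-2,-1)
3. t=3/2 → L at (0,21/2); v=(2,-1)

Final position: (0,21/2)
Wall sequence: RTL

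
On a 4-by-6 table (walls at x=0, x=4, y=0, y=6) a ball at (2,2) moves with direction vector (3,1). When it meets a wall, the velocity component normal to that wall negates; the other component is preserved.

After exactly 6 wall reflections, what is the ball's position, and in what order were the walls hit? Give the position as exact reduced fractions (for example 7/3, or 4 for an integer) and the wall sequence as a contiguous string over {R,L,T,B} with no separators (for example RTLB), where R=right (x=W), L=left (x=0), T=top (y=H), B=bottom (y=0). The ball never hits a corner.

Final position: (4,4)
Wall sequence: RLRTLR

1. t=2/3 → R at (4,8/3); v=(-3,1)
2. t=4/3 → L at (0,4); v=(3,1)
3. t=4/3 → R at (4,16/3); v=(-3,1)
4. t=2/3 → T at (2,6); v=(-3,-1)
5. t=2/3 → L at (0,16/3); v=(3,-1)
6. t=4/3 → R at (4,4); v=(-3,-1)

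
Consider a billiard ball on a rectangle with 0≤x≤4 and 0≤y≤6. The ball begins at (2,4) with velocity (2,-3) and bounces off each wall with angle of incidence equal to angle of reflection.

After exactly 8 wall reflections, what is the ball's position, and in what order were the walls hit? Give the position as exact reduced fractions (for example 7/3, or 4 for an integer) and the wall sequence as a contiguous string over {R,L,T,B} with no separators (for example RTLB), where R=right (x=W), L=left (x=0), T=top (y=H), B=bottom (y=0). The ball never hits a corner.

1. t=1 → R at (4,1); v=(-2,-3)
2. t=1/3 → B at (10/3,0); v=(-2,3)
3. t=5/3 → L at (0,5); v=(2,3)
4. t=1/3 → T at (2/3,6); v=(2,-3)
5. t=5/3 → R at (4,1); v=(-2,-3)
6. t=1/3 → B at (10/3,0); v=(-2,3)
7. t=5/3 → L at (0,5); v=(2,3)
8. t=1/3 → T at (2/3,6); v=(2,-3)

Final position: (2/3,6)
Wall sequence: RBLTRBLT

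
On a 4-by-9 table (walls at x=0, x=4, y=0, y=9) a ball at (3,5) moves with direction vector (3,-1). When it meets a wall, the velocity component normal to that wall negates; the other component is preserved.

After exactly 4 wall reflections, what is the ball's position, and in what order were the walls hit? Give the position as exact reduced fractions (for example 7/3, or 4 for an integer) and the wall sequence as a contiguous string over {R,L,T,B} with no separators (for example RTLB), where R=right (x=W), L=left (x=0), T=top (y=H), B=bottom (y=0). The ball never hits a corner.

1. t=1/3 → R at (4,14/3); v=(-3,-1)
2. t=4/3 → L at (0,10/3); v=(3,-1)
3. t=4/3 → R at (4,2); v=(-3,-1)
4. t=4/3 → L at (0,2/3); v=(3,-1)

Final position: (0,2/3)
Wall sequence: RLRL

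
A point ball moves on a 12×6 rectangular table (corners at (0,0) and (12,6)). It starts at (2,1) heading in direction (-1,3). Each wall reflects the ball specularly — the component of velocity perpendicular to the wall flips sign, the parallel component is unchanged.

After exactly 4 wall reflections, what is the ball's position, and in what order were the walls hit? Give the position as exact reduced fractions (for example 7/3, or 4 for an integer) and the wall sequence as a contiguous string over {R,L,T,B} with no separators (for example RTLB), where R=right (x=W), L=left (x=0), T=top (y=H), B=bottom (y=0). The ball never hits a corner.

1. t=5/3 → T at (1/3,6); v=(-1,-3)
2. t=1/3 → L at (0,5); v=(1,-3)
3. t=5/3 → B at (5/3,0); v=(1,3)
4. t=2 → T at (11/3,6); v=(1,-3)

Final position: (11/3,6)
Wall sequence: TLBT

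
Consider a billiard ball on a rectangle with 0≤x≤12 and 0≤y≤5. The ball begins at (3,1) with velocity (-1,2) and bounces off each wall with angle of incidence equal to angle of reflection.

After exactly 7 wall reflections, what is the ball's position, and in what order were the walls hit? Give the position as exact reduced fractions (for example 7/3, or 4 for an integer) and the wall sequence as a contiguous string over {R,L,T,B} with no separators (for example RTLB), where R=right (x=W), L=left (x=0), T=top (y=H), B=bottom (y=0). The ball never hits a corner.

1. t=2 → T at (1,5); v=(-1,-2)
2. t=1 → L at (0,3); v=(1,-2)
3. t=3/2 → B at (3/2,0); v=(1,2)
4. t=5/2 → T at (4,5); v=(1,-2)
5. t=5/2 → B at (13/2,0); v=(1,2)
6. t=5/2 → T at (9,5); v=(1,-2)
7. t=5/2 → B at (23/2,0); v=(1,2)

Final position: (23/2,0)
Wall sequence: TLBTBTB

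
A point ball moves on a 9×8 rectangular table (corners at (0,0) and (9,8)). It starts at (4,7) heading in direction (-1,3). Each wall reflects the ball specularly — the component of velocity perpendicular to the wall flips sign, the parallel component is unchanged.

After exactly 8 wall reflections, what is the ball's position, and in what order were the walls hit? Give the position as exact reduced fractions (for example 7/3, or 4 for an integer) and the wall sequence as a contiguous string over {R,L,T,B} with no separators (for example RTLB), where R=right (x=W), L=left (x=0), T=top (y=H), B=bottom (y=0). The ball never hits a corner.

1. t=1/3 → T at (11/3,8); v=(-1,-3)
2. t=8/3 → B at (1,0); v=(-1,3)
3. t=1 → L at (0,3); v=(1,3)
4. t=5/3 → T at (5/3,8); v=(1,-3)
5. t=8/3 → B at (13/3,0); v=(1,3)
6. t=8/3 → T at (7,8); v=(1,-3)
7. t=2 → R at (9,2); v=(-1,-3)
8. t=2/3 → B at (25/3,0); v=(-1,3)

Final position: (25/3,0)
Wall sequence: TBLTBTRB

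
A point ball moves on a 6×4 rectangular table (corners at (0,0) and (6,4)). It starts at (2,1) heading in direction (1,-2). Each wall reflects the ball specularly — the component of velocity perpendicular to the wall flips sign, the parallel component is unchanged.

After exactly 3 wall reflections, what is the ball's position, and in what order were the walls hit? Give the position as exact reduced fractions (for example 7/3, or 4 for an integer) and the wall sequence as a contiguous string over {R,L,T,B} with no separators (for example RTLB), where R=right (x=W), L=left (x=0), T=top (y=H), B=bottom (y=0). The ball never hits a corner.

Final position: (6,1)
Wall sequence: BTR

1. t=1/2 → B at (5/2,0); v=(1,2)
2. t=2 → T at (9/2,4); v=(1,-2)
3. t=3/2 → R at (6,1); v=(-1,-2)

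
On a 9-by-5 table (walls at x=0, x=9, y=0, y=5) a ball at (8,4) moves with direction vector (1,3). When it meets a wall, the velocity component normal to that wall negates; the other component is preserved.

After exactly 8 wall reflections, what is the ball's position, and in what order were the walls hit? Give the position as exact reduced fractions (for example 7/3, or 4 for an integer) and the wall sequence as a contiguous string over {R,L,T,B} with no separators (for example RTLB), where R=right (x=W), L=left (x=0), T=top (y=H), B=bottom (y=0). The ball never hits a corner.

Final position: (0,4)
Wall sequence: TRBTBTBL

1. t=1/3 → T at (25/3,5); v=(1,-3)
2. t=2/3 → R at (9,3); v=(-1,-3)
3. t=1 → B at (8,0); v=(-1,3)
4. t=5/3 → T at (19/3,5); v=(-1,-3)
5. t=5/3 → B at (14/3,0); v=(-1,3)
6. t=5/3 → T at (3,5); v=(-1,-3)
7. t=5/3 → B at (4/3,0); v=(-1,3)
8. t=4/3 → L at (0,4); v=(1,3)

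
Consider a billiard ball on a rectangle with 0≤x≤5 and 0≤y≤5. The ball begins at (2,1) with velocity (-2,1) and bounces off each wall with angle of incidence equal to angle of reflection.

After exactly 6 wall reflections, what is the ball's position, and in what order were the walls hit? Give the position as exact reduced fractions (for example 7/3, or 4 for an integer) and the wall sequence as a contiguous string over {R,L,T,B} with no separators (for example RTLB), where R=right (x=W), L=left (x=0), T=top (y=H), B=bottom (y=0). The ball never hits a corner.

Final position: (4,0)
Wall sequence: LRTLRB

1. t=1 → L at (0,2); v=(2,1)
2. t=5/2 → R at (5,9/2); v=(-2,1)
3. t=1/2 → T at (4,5); v=(-2,-1)
4. t=2 → L at (0,3); v=(2,-1)
5. t=5/2 → R at (5,1/2); v=(-2,-1)
6. t=1/2 → B at (4,0); v=(-2,1)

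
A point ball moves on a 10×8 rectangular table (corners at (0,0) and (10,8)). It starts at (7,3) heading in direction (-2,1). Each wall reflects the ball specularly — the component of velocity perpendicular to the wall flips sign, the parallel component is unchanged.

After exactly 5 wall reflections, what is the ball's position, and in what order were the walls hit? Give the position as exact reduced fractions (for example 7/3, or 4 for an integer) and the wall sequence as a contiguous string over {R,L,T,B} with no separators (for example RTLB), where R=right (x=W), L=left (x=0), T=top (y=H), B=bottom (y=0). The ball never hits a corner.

Final position: (0,1/2)
Wall sequence: LTRBL

1. t=7/2 → L at (0,13/2); v=(2,1)
2. t=3/2 → T at (3,8); v=(2,-1)
3. t=7/2 → R at (10,9/2); v=(-2,-1)
4. t=9/2 → B at (1,0); v=(-2,1)
5. t=1/2 → L at (0,1/2); v=(2,1)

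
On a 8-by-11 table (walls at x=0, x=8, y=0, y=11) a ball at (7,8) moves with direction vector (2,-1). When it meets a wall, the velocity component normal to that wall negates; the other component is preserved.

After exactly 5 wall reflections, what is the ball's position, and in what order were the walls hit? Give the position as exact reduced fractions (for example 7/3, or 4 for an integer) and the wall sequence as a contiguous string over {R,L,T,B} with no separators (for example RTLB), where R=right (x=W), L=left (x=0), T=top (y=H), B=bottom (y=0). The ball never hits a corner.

Final position: (0,9/2)
Wall sequence: RLBRL

1. t=1/2 → R at (8,15/2); v=(-2,-1)
2. t=4 → L at (0,7/2); v=(2,-1)
3. t=7/2 → B at (7,0); v=(2,1)
4. t=1/2 → R at (8,1/2); v=(-2,1)
5. t=4 → L at (0,9/2); v=(2,1)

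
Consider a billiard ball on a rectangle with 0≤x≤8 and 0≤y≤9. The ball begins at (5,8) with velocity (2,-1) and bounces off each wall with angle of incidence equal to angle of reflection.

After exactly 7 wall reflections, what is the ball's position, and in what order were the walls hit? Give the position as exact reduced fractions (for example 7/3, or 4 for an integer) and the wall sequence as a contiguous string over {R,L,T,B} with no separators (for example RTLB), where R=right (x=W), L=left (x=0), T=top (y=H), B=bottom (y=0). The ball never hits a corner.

1. t=3/2 → R at (8,13/2); v=(-2,-1)
2. t=4 → L at (0,5/2); v=(2,-1)
3. t=5/2 → B at (5,0); v=(2,1)
4. t=3/2 → R at (8,3/2); v=(-2,1)
5. t=4 → L at (0,11/2); v=(2,1)
6. t=7/2 → T at (7,9); v=(2,-1)
7. t=1/2 → R at (8,17/2); v=(-2,-1)

Final position: (8,17/2)
Wall sequence: RLBRLTR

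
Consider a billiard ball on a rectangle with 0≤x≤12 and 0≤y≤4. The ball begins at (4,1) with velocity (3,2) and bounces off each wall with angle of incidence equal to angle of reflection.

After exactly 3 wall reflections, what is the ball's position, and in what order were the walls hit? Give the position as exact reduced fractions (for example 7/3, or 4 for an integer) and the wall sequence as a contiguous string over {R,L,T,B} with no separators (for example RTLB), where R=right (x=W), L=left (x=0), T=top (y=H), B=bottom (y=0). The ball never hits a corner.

Final position: (19/2,0)
Wall sequence: TRB

1. t=3/2 → T at (17/2,4); v=(3,-2)
2. t=7/6 → R at (12,5/3); v=(-3,-2)
3. t=5/6 → B at (19/2,0); v=(-3,2)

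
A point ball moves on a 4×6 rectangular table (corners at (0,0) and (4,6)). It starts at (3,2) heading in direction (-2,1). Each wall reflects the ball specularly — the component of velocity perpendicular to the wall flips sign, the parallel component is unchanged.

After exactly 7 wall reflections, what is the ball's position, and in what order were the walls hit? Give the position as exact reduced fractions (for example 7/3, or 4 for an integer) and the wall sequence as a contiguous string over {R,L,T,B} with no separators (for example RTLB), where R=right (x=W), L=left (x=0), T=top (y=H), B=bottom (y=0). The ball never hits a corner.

Final position: (1,0)
Wall sequence: LRTLRLB

1. t=3/2 → L at (0,7/2); v=(2,1)
2. t=2 → R at (4,11/2); v=(-2,1)
3. t=1/2 → T at (3,6); v=(-2,-1)
4. t=3/2 → L at (0,9/2); v=(2,-1)
5. t=2 → R at (4,5/2); v=(-2,-1)
6. t=2 → L at (0,1/2); v=(2,-1)
7. t=1/2 → B at (1,0); v=(2,1)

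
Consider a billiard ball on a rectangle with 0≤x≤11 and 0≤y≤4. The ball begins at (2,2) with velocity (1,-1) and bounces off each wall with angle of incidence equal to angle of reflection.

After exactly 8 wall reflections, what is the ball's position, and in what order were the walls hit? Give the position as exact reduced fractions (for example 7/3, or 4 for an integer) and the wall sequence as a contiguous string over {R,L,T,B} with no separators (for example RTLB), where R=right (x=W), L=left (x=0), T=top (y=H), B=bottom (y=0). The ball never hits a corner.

1. t=2 → B at (4,0); v=(1,1)
2. t=4 → T at (8,4); v=(1,-1)
3. t=3 → R at (11,1); v=(-1,-1)
4. t=1 → B at (10,0); v=(-1,1)
5. t=4 → T at (6,4); v=(-1,-1)
6. t=4 → B at (2,0); v=(-1,1)
7. t=2 → L at (0,2); v=(1,1)
8. t=2 → T at (2,4); v=(1,-1)

Final position: (2,4)
Wall sequence: BTRBTBLT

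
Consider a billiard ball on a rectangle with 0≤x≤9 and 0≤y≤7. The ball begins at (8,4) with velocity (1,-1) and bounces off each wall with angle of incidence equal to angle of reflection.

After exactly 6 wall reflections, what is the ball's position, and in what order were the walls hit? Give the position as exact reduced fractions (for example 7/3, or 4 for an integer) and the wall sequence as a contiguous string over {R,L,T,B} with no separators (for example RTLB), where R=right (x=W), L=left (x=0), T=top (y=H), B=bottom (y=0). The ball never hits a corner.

1. t=1 → R at (9,3); v=(-1,-1)
2. t=3 → B at (6,0); v=(-1,1)
3. t=6 → L at (0,6); v=(1,1)
4. t=1 → T at (1,7); v=(1,-1)
5. t=7 → B at (8,0); v=(1,1)
6. t=1 → R at (9,1); v=(-1,1)

Final position: (9,1)
Wall sequence: RBLTBR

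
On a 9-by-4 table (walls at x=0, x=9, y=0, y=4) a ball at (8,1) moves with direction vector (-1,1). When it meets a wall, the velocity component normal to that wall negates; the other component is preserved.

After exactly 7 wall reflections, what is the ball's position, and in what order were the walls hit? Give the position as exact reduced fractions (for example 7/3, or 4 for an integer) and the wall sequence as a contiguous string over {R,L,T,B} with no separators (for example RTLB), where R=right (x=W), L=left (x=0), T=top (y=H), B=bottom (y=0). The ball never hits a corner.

1. t=3 → T at (5,4); v=(-1,-1)
2. t=4 → B at (1,0); v=(-1,1)
3. t=1 → L at (0,1); v=(1,1)
4. t=3 → T at (3,4); v=(1,-1)
5. t=4 → B at (7,0); v=(1,1)
6. t=2 → R at (9,2); v=(-1,1)
7. t=2 → T at (7,4); v=(-1,-1)

Final position: (7,4)
Wall sequence: TBLTBRT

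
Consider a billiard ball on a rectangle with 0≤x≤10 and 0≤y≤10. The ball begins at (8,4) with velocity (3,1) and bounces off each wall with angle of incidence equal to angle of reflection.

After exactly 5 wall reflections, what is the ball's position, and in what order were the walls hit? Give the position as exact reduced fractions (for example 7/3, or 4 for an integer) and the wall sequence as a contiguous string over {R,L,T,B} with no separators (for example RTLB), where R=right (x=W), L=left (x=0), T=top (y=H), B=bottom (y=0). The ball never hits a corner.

1. t=2/3 → R at (10,14/3); v=(-3,1)
2. t=10/3 → L at (0,8); v=(3,1)
3. t=2 → T at (6,10); v=(3,-1)
4. t=4/3 → R at (10,26/3); v=(-3,-1)
5. t=10/3 → L at (0,16/3); v=(3,-1)

Final position: (0,16/3)
Wall sequence: RLTRL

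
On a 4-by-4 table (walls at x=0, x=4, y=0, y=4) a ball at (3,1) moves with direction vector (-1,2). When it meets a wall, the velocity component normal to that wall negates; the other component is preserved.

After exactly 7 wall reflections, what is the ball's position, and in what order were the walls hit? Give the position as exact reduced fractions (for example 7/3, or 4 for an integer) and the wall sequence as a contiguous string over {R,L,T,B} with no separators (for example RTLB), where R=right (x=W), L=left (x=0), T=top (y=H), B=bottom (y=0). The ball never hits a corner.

1. t=3/2 → T at (3/2,4); v=(-1,-2)
2. t=3/2 → L at (0,1); v=(1,-2)
3. t=1/2 → B at (1/2,0); v=(1,2)
4. t=2 → T at (5/2,4); v=(1,-2)
5. t=3/2 → R at (4,1); v=(-1,-2)
6. t=1/2 → B at (7/2,0); v=(-1,2)
7. t=2 → T at (3/2,4); v=(-1,-2)

Final position: (3/2,4)
Wall sequence: TLBTRBT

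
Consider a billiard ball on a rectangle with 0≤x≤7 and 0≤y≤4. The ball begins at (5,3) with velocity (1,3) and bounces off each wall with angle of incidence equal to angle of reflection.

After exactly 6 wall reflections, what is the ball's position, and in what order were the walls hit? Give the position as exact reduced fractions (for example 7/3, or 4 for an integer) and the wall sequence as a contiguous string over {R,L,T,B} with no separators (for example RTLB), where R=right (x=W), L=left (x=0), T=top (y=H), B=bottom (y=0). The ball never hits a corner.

Final position: (10/3,4)
Wall sequence: TBRTBT

1. t=1/3 → T at (16/3,4); v=(1,-3)
2. t=4/3 → B at (20/3,0); v=(1,3)
3. t=1/3 → R at (7,1); v=(-1,3)
4. t=1 → T at (6,4); v=(-1,-3)
5. t=4/3 → B at (14/3,0); v=(-1,3)
6. t=4/3 → T at (10/3,4); v=(-1,-3)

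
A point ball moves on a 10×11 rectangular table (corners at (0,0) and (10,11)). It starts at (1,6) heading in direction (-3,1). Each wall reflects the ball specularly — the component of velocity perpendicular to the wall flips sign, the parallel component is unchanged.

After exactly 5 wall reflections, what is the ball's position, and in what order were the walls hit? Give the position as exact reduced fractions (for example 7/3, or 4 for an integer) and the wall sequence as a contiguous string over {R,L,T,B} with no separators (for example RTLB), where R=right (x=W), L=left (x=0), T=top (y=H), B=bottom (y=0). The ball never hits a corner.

1. t=1/3 → L at (0,19/3); v=(3,1)
2. t=10/3 → R at (10,29/3); v=(-3,1)
3. t=4/3 → T at (6,11); v=(-3,-1)
4. t=2 → L at (0,9); v=(3,-1)
5. t=10/3 → R at (10,17/3); v=(-3,-1)

Final position: (10,17/3)
Wall sequence: LRTLR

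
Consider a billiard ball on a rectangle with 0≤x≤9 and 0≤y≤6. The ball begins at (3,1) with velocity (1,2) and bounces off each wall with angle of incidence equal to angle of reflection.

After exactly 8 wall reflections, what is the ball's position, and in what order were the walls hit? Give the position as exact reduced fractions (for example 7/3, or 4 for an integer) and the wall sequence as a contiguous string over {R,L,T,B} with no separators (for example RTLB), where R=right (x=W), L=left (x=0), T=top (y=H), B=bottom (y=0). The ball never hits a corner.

Final position: (5/2,0)
Wall sequence: TBRTBTLB

1. t=5/2 → T at (11/2,6); v=(1,-2)
2. t=3 → B at (17/2,0); v=(1,2)
3. t=1/2 → R at (9,1); v=(-1,2)
4. t=5/2 → T at (13/2,6); v=(-1,-2)
5. t=3 → B at (7/2,0); v=(-1,2)
6. t=3 → T at (1/2,6); v=(-1,-2)
7. t=1/2 → L at (0,5); v=(1,-2)
8. t=5/2 → B at (5/2,0); v=(1,2)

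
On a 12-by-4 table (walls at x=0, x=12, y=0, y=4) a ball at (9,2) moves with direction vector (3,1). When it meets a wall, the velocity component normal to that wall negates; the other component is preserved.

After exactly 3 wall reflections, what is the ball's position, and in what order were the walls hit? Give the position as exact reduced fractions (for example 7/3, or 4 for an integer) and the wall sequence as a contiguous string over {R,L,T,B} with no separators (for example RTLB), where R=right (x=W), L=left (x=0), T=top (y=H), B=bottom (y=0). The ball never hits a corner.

Final position: (0,1)
Wall sequence: RTL

1. t=1 → R at (12,3); v=(-3,1)
2. t=1 → T at (9,4); v=(-3,-1)
3. t=3 → L at (0,1); v=(3,-1)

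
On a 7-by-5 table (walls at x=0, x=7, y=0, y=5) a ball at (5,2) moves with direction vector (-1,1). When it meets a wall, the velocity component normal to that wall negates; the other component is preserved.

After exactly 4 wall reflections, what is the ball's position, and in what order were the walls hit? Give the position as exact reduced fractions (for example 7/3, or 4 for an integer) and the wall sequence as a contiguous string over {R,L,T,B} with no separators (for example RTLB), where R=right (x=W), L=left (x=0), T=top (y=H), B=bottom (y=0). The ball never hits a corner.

1. t=3 → T at (2,5); v=(-1,-1)
2. t=2 → L at (0,3); v=(1,-1)
3. t=3 → B at (3,0); v=(1,1)
4. t=4 → R at (7,4); v=(-1,1)

Final position: (7,4)
Wall sequence: TLBR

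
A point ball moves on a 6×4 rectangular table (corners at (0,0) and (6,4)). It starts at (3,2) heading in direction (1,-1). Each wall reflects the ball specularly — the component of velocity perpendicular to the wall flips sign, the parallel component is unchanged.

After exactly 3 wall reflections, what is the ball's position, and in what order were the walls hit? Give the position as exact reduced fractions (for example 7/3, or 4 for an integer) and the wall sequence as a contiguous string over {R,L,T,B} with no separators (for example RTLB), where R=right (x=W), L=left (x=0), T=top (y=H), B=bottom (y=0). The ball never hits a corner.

1. t=2 → B at (5,0); v=(1,1)
2. t=1 → R at (6,1); v=(-1,1)
3. t=3 → T at (3,4); v=(-1,-1)

Final position: (3,4)
Wall sequence: BRT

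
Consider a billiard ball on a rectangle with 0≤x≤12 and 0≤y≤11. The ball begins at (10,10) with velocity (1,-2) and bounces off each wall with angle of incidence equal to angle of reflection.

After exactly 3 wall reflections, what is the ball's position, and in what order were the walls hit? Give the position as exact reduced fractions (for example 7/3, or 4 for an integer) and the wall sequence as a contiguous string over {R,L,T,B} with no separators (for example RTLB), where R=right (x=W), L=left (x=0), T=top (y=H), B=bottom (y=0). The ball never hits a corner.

Final position: (7/2,11)
Wall sequence: RBT

1. t=2 → R at (12,6); v=(-1,-2)
2. t=3 → B at (9,0); v=(-1,2)
3. t=11/2 → T at (7/2,11); v=(-1,-2)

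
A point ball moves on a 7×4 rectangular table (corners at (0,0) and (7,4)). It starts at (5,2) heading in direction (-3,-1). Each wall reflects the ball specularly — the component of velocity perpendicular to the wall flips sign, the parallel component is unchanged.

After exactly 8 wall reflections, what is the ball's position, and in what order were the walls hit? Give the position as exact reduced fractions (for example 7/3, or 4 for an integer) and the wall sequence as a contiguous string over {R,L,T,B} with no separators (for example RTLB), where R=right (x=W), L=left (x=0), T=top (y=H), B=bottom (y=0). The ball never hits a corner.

1. t=5/3 → L at (0,1/3); v=(3,-1)
2. t=1/3 → B at (1,0); v=(3,1)
3. t=2 → R at (7,2); v=(-3,1)
4. t=2 → T at (1,4); v=(-3,-1)
5. t=1/3 → L at (0,11/3); v=(3,-1)
6. t=7/3 → R at (7,4/3); v=(-3,-1)
7. t=4/3 → B at (3,0); v=(-3,1)
8. t=1 → L at (0,1); v=(3,1)

Final position: (0,1)
Wall sequence: LBRTLRBL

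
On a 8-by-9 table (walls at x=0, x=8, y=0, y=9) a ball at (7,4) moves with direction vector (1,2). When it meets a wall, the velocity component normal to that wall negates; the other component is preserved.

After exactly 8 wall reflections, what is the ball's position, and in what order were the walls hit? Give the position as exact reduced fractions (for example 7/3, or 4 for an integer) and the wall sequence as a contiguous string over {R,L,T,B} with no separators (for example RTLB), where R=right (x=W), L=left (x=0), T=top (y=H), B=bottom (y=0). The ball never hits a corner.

1. t=1 → R at (8,6); v=(-1,2)
2. t=3/2 → T at (13/2,9); v=(-1,-2)
3. t=9/2 → B at (2,0); v=(-1,2)
4. t=2 → L at (0,4); v=(1,2)
5. t=5/2 → T at (5/2,9); v=(1,-2)
6. t=9/2 → B at (7,0); v=(1,2)
7. t=1 → R at (8,2); v=(-1,2)
8. t=7/2 → T at (9/2,9); v=(-1,-2)

Final position: (9/2,9)
Wall sequence: RTBLTBRT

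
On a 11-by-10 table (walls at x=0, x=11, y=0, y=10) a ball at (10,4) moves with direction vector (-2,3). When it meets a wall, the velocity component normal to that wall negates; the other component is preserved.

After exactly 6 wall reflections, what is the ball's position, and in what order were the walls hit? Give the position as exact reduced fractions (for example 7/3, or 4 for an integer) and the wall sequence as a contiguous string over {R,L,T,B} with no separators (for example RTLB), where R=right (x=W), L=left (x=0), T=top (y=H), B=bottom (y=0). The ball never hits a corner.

Final position: (8,0)
Wall sequence: TLBTRB

1. t=2 → T at (6,10); v=(-2,-3)
2. t=3 → L at (0,1); v=(2,-3)
3. t=1/3 → B at (2/3,0); v=(2,3)
4. t=10/3 → T at (22/3,10); v=(2,-3)
5. t=11/6 → R at (11,9/2); v=(-2,-3)
6. t=3/2 → B at (8,0); v=(-2,3)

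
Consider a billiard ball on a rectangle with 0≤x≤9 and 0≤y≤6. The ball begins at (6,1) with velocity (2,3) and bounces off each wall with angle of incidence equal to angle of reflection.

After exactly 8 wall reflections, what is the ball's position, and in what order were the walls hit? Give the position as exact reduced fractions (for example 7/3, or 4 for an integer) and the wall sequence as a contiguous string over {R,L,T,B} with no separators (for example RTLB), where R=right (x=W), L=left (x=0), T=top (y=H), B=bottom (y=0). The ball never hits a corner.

Final position: (9,7/2)
Wall sequence: RTBTLBTR

1. t=3/2 → R at (9,11/2); v=(-2,3)
2. t=1/6 → T at (26/3,6); v=(-2,-3)
3. t=2 → B at (14/3,0); v=(-2,3)
4. t=2 → T at (2/3,6); v=(-2,-3)
5. t=1/3 → L at (0,5); v=(2,-3)
6. t=5/3 → B at (10/3,0); v=(2,3)
7. t=2 → T at (22/3,6); v=(2,-3)
8. t=5/6 → R at (9,7/2); v=(-2,-3)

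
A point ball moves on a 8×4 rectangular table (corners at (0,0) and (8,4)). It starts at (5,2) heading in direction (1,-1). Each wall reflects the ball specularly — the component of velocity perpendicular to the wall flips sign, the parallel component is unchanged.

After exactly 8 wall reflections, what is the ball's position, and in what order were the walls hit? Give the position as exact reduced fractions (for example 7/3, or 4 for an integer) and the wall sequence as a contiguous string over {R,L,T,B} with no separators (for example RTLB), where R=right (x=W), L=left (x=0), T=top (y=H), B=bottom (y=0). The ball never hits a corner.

Final position: (8,1)
Wall sequence: BRTBLTBR

1. t=2 → B at (7,0); v=(1,1)
2. t=1 → R at (8,1); v=(-1,1)
3. t=3 → T at (5,4); v=(-1,-1)
4. t=4 → B at (1,0); v=(-1,1)
5. t=1 → L at (0,1); v=(1,1)
6. t=3 → T at (3,4); v=(1,-1)
7. t=4 → B at (7,0); v=(1,1)
8. t=1 → R at (8,1); v=(-1,1)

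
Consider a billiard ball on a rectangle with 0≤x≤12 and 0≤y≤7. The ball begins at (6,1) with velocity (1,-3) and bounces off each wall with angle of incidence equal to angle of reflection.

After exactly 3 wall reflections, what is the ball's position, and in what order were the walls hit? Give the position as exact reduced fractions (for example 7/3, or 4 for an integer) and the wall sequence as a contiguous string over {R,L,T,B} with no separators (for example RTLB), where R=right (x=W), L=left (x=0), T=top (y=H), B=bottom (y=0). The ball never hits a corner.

Final position: (11,0)
Wall sequence: BTB

1. t=1/3 → B at (19/3,0); v=(1,3)
2. t=7/3 → T at (26/3,7); v=(1,-3)
3. t=7/3 → B at (11,0); v=(1,3)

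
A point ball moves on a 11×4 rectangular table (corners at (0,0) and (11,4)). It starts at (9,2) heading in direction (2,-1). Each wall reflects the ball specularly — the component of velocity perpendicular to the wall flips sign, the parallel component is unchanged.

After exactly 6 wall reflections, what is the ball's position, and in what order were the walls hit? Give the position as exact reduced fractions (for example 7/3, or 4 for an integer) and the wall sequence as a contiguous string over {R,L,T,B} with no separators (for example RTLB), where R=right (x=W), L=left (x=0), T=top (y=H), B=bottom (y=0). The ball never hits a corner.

Final position: (11,2)
Wall sequence: RBTLBR

1. t=1 → R at (11,1); v=(-2,-1)
2. t=1 → B at (9,0); v=(-2,1)
3. t=4 → T at (1,4); v=(-2,-1)
4. t=1/2 → L at (0,7/2); v=(2,-1)
5. t=7/2 → B at (7,0); v=(2,1)
6. t=2 → R at (11,2); v=(-2,1)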